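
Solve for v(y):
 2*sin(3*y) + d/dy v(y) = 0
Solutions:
 v(y) = C1 + 2*cos(3*y)/3


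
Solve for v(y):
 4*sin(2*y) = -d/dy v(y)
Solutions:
 v(y) = C1 + 2*cos(2*y)


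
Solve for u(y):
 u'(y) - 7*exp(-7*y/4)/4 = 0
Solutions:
 u(y) = C1 - 1/exp(y)^(7/4)


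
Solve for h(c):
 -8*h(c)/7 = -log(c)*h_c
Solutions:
 h(c) = C1*exp(8*li(c)/7)


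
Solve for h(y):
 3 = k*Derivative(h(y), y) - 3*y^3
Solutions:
 h(y) = C1 + 3*y^4/(4*k) + 3*y/k


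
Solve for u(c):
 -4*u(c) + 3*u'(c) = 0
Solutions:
 u(c) = C1*exp(4*c/3)


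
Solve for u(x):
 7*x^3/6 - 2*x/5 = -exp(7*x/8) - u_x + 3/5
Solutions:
 u(x) = C1 - 7*x^4/24 + x^2/5 + 3*x/5 - 8*exp(7*x/8)/7


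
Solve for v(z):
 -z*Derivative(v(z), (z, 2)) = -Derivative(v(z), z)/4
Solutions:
 v(z) = C1 + C2*z^(5/4)


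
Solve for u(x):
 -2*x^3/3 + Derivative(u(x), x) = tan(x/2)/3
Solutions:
 u(x) = C1 + x^4/6 - 2*log(cos(x/2))/3


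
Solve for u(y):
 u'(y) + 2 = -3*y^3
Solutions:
 u(y) = C1 - 3*y^4/4 - 2*y


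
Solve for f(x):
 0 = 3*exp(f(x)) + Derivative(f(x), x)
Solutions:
 f(x) = log(1/(C1 + 3*x))


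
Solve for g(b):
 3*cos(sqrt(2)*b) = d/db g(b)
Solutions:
 g(b) = C1 + 3*sqrt(2)*sin(sqrt(2)*b)/2


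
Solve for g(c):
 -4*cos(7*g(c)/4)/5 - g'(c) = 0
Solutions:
 4*c/5 - 2*log(sin(7*g(c)/4) - 1)/7 + 2*log(sin(7*g(c)/4) + 1)/7 = C1


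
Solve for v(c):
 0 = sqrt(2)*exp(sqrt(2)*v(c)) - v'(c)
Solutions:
 v(c) = sqrt(2)*(2*log(-1/(C1 + sqrt(2)*c)) - log(2))/4


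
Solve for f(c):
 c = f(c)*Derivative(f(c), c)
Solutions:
 f(c) = -sqrt(C1 + c^2)
 f(c) = sqrt(C1 + c^2)


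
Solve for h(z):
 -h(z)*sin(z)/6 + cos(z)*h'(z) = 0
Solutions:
 h(z) = C1/cos(z)^(1/6)


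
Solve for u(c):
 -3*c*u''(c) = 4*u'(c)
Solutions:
 u(c) = C1 + C2/c^(1/3)


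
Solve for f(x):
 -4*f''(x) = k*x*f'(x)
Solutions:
 f(x) = Piecewise((-sqrt(2)*sqrt(pi)*C1*erf(sqrt(2)*sqrt(k)*x/4)/sqrt(k) - C2, (k > 0) | (k < 0)), (-C1*x - C2, True))


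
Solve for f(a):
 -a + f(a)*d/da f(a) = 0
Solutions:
 f(a) = -sqrt(C1 + a^2)
 f(a) = sqrt(C1 + a^2)


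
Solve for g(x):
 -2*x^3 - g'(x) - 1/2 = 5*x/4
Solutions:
 g(x) = C1 - x^4/2 - 5*x^2/8 - x/2


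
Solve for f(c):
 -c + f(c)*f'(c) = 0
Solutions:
 f(c) = -sqrt(C1 + c^2)
 f(c) = sqrt(C1 + c^2)


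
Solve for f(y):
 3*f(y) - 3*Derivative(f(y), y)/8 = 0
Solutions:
 f(y) = C1*exp(8*y)


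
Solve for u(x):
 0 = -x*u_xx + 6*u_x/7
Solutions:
 u(x) = C1 + C2*x^(13/7)


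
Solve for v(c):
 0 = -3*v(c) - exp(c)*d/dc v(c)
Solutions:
 v(c) = C1*exp(3*exp(-c))


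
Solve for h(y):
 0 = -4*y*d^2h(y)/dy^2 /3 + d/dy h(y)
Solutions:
 h(y) = C1 + C2*y^(7/4)


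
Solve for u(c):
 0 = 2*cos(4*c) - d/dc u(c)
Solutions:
 u(c) = C1 + sin(4*c)/2


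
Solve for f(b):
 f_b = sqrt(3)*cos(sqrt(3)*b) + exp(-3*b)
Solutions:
 f(b) = C1 + sin(sqrt(3)*b) - exp(-3*b)/3


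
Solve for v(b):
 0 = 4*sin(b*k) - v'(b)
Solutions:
 v(b) = C1 - 4*cos(b*k)/k


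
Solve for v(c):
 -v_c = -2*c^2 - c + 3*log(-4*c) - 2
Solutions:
 v(c) = C1 + 2*c^3/3 + c^2/2 - 3*c*log(-c) + c*(5 - 6*log(2))


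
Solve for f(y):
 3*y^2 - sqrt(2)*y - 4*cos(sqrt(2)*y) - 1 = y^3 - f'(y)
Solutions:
 f(y) = C1 + y^4/4 - y^3 + sqrt(2)*y^2/2 + y + 2*sqrt(2)*sin(sqrt(2)*y)


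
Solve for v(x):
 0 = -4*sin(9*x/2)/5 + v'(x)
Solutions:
 v(x) = C1 - 8*cos(9*x/2)/45


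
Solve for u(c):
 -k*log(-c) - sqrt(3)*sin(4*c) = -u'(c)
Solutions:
 u(c) = C1 + c*k*(log(-c) - 1) - sqrt(3)*cos(4*c)/4


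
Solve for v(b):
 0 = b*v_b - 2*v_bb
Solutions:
 v(b) = C1 + C2*erfi(b/2)


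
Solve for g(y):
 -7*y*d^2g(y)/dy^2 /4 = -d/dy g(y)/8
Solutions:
 g(y) = C1 + C2*y^(15/14)


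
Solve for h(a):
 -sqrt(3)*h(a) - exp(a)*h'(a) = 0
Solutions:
 h(a) = C1*exp(sqrt(3)*exp(-a))


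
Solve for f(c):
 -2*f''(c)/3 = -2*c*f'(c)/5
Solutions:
 f(c) = C1 + C2*erfi(sqrt(30)*c/10)


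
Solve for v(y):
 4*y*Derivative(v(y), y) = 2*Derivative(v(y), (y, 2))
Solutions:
 v(y) = C1 + C2*erfi(y)


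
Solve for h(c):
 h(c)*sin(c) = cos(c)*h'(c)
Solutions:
 h(c) = C1/cos(c)


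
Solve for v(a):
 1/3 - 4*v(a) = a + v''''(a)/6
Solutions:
 v(a) = -a/4 + (C1*sin(6^(1/4)*a) + C2*cos(6^(1/4)*a))*exp(-6^(1/4)*a) + (C3*sin(6^(1/4)*a) + C4*cos(6^(1/4)*a))*exp(6^(1/4)*a) + 1/12


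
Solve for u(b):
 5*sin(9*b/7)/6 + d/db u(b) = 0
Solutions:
 u(b) = C1 + 35*cos(9*b/7)/54


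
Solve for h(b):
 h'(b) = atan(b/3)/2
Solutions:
 h(b) = C1 + b*atan(b/3)/2 - 3*log(b^2 + 9)/4


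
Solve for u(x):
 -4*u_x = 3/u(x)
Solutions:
 u(x) = -sqrt(C1 - 6*x)/2
 u(x) = sqrt(C1 - 6*x)/2


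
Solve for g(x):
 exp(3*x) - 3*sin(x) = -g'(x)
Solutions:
 g(x) = C1 - exp(3*x)/3 - 3*cos(x)


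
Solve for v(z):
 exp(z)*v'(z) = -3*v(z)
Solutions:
 v(z) = C1*exp(3*exp(-z))


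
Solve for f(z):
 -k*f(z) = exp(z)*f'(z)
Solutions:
 f(z) = C1*exp(k*exp(-z))


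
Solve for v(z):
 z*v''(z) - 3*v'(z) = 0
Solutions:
 v(z) = C1 + C2*z^4


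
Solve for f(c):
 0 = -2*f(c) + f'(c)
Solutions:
 f(c) = C1*exp(2*c)


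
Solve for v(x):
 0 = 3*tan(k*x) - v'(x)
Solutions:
 v(x) = C1 + 3*Piecewise((-log(cos(k*x))/k, Ne(k, 0)), (0, True))


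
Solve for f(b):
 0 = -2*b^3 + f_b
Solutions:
 f(b) = C1 + b^4/2


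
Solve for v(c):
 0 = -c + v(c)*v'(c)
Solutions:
 v(c) = -sqrt(C1 + c^2)
 v(c) = sqrt(C1 + c^2)


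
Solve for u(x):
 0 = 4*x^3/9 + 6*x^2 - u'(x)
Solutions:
 u(x) = C1 + x^4/9 + 2*x^3


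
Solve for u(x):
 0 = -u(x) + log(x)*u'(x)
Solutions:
 u(x) = C1*exp(li(x))


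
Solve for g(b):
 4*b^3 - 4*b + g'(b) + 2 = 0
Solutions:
 g(b) = C1 - b^4 + 2*b^2 - 2*b


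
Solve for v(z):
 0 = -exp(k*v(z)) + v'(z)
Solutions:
 v(z) = Piecewise((log(-1/(C1*k + k*z))/k, Ne(k, 0)), (nan, True))
 v(z) = Piecewise((C1 + z, Eq(k, 0)), (nan, True))


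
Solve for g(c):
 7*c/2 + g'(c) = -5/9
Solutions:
 g(c) = C1 - 7*c^2/4 - 5*c/9


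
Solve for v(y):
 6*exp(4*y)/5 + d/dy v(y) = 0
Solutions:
 v(y) = C1 - 3*exp(4*y)/10


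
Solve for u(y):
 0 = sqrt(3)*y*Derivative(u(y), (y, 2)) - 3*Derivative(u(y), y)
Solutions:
 u(y) = C1 + C2*y^(1 + sqrt(3))


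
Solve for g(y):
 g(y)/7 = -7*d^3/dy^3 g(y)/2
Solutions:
 g(y) = C3*exp(-14^(1/3)*y/7) + (C1*sin(14^(1/3)*sqrt(3)*y/14) + C2*cos(14^(1/3)*sqrt(3)*y/14))*exp(14^(1/3)*y/14)


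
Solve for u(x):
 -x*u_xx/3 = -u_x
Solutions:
 u(x) = C1 + C2*x^4


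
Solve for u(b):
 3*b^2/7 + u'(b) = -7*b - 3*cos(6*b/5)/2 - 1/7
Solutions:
 u(b) = C1 - b^3/7 - 7*b^2/2 - b/7 - 5*sin(3*b/5)*cos(3*b/5)/2


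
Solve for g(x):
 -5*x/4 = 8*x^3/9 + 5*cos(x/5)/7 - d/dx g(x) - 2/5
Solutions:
 g(x) = C1 + 2*x^4/9 + 5*x^2/8 - 2*x/5 + 25*sin(x/5)/7


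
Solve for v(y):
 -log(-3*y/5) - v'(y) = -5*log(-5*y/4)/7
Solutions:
 v(y) = C1 - 2*y*log(-y)/7 + y*(-log(12) + 2/7 + 4*log(2)/7 + 12*log(5)/7)


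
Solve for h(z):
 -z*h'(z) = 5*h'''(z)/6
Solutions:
 h(z) = C1 + Integral(C2*airyai(-5^(2/3)*6^(1/3)*z/5) + C3*airybi(-5^(2/3)*6^(1/3)*z/5), z)


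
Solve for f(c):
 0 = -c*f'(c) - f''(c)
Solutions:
 f(c) = C1 + C2*erf(sqrt(2)*c/2)


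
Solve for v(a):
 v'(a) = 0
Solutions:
 v(a) = C1


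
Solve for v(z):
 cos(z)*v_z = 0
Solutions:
 v(z) = C1


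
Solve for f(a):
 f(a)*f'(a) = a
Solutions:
 f(a) = -sqrt(C1 + a^2)
 f(a) = sqrt(C1 + a^2)


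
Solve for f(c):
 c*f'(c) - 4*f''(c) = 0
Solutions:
 f(c) = C1 + C2*erfi(sqrt(2)*c/4)


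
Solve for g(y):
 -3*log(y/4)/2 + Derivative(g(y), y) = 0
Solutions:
 g(y) = C1 + 3*y*log(y)/2 - 3*y*log(2) - 3*y/2


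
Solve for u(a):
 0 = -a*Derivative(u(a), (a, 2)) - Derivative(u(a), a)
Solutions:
 u(a) = C1 + C2*log(a)


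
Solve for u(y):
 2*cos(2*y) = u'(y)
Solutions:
 u(y) = C1 + sin(2*y)


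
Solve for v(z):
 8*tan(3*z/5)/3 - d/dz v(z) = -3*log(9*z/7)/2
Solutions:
 v(z) = C1 + 3*z*log(z)/2 - 3*z*log(7)/2 - 3*z/2 + 3*z*log(3) - 40*log(cos(3*z/5))/9


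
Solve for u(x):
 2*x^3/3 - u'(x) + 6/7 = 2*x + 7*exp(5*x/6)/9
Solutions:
 u(x) = C1 + x^4/6 - x^2 + 6*x/7 - 14*exp(5*x/6)/15


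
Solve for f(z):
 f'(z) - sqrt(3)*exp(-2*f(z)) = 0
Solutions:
 f(z) = log(-sqrt(C1 + 2*sqrt(3)*z))
 f(z) = log(C1 + 2*sqrt(3)*z)/2


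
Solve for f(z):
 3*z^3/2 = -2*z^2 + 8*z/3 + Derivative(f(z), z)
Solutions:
 f(z) = C1 + 3*z^4/8 + 2*z^3/3 - 4*z^2/3


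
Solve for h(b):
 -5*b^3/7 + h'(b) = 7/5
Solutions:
 h(b) = C1 + 5*b^4/28 + 7*b/5


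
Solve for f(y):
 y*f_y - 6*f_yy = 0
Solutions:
 f(y) = C1 + C2*erfi(sqrt(3)*y/6)


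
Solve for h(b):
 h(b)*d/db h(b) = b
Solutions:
 h(b) = -sqrt(C1 + b^2)
 h(b) = sqrt(C1 + b^2)


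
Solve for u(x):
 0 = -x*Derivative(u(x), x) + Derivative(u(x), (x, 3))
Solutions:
 u(x) = C1 + Integral(C2*airyai(x) + C3*airybi(x), x)


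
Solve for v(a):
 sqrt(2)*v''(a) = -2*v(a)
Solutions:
 v(a) = C1*sin(2^(1/4)*a) + C2*cos(2^(1/4)*a)


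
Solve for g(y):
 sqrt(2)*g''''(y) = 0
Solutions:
 g(y) = C1 + C2*y + C3*y^2 + C4*y^3


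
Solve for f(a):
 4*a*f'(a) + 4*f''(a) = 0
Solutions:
 f(a) = C1 + C2*erf(sqrt(2)*a/2)


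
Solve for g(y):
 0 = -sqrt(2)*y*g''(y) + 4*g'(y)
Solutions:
 g(y) = C1 + C2*y^(1 + 2*sqrt(2))


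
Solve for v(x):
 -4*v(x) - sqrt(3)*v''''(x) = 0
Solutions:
 v(x) = (C1*sin(3^(7/8)*x/3) + C2*cos(3^(7/8)*x/3))*exp(-3^(7/8)*x/3) + (C3*sin(3^(7/8)*x/3) + C4*cos(3^(7/8)*x/3))*exp(3^(7/8)*x/3)


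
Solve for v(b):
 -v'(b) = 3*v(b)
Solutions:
 v(b) = C1*exp(-3*b)


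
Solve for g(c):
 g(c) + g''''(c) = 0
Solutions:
 g(c) = (C1*sin(sqrt(2)*c/2) + C2*cos(sqrt(2)*c/2))*exp(-sqrt(2)*c/2) + (C3*sin(sqrt(2)*c/2) + C4*cos(sqrt(2)*c/2))*exp(sqrt(2)*c/2)


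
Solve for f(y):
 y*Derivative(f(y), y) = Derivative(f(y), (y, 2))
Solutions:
 f(y) = C1 + C2*erfi(sqrt(2)*y/2)


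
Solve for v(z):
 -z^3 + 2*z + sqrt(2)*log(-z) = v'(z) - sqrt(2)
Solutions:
 v(z) = C1 - z^4/4 + z^2 + sqrt(2)*z*log(-z)


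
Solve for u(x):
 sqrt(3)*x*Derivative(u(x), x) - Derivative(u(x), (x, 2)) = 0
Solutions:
 u(x) = C1 + C2*erfi(sqrt(2)*3^(1/4)*x/2)


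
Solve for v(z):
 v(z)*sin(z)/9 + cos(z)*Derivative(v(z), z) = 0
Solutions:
 v(z) = C1*cos(z)^(1/9)


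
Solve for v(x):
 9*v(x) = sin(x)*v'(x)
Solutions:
 v(x) = C1*sqrt(cos(x) - 1)*(cos(x)^4 - 4*cos(x)^3 + 6*cos(x)^2 - 4*cos(x) + 1)/(sqrt(cos(x) + 1)*(cos(x)^4 + 4*cos(x)^3 + 6*cos(x)^2 + 4*cos(x) + 1))


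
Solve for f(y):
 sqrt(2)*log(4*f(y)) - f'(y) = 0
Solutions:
 -sqrt(2)*Integral(1/(log(_y) + 2*log(2)), (_y, f(y)))/2 = C1 - y


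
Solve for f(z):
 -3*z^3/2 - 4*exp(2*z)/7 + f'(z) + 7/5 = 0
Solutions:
 f(z) = C1 + 3*z^4/8 - 7*z/5 + 2*exp(2*z)/7


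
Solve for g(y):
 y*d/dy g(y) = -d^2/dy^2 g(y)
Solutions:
 g(y) = C1 + C2*erf(sqrt(2)*y/2)


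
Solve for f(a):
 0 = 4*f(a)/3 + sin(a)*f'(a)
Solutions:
 f(a) = C1*(cos(a) + 1)^(2/3)/(cos(a) - 1)^(2/3)


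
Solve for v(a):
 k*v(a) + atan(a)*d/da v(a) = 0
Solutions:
 v(a) = C1*exp(-k*Integral(1/atan(a), a))


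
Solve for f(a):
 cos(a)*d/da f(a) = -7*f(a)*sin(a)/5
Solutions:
 f(a) = C1*cos(a)^(7/5)


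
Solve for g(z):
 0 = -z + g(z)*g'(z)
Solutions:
 g(z) = -sqrt(C1 + z^2)
 g(z) = sqrt(C1 + z^2)


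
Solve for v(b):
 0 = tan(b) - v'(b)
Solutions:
 v(b) = C1 - log(cos(b))


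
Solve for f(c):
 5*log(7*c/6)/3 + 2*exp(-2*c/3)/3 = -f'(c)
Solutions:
 f(c) = C1 - 5*c*log(c)/3 + 5*c*(-log(7) + 1 + log(6))/3 + exp(-2*c/3)


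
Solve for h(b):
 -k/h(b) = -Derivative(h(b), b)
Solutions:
 h(b) = -sqrt(C1 + 2*b*k)
 h(b) = sqrt(C1 + 2*b*k)


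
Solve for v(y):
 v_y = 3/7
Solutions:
 v(y) = C1 + 3*y/7


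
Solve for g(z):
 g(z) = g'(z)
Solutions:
 g(z) = C1*exp(z)


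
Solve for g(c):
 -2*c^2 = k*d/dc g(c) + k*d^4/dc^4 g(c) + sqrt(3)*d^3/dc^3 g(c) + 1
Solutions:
 g(c) = C1 + C2*exp(-c*(3^(1/3)*(sqrt((9 + 2*sqrt(3)/k^3)^2 - 12/k^6)/2 + 9/2 + sqrt(3)/k^3)^(1/3) + sqrt(3)/k + 3^(2/3)/(k^2*(sqrt((9 + 2*sqrt(3)/k^3)^2 - 12/k^6)/2 + 9/2 + sqrt(3)/k^3)^(1/3)))/3) + C3*exp(c*(3^(1/3)*(sqrt((9 + 2*sqrt(3)/k^3)^2 - 12/k^6)/2 + 9/2 + sqrt(3)/k^3)^(1/3)/6 - 3^(5/6)*I*(sqrt((9 + 2*sqrt(3)/k^3)^2 - 12/k^6)/2 + 9/2 + sqrt(3)/k^3)^(1/3)/6 - sqrt(3)/(3*k) - 2/(k^2*(-3^(1/3) + 3^(5/6)*I)*(sqrt((9 + 2*sqrt(3)/k^3)^2 - 12/k^6)/2 + 9/2 + sqrt(3)/k^3)^(1/3)))) + C4*exp(c*(3^(1/3)*(sqrt((9 + 2*sqrt(3)/k^3)^2 - 12/k^6)/2 + 9/2 + sqrt(3)/k^3)^(1/3)/6 + 3^(5/6)*I*(sqrt((9 + 2*sqrt(3)/k^3)^2 - 12/k^6)/2 + 9/2 + sqrt(3)/k^3)^(1/3)/6 - sqrt(3)/(3*k) + 2/(k^2*(3^(1/3) + 3^(5/6)*I)*(sqrt((9 + 2*sqrt(3)/k^3)^2 - 12/k^6)/2 + 9/2 + sqrt(3)/k^3)^(1/3)))) - 2*c^3/(3*k) - c/k + 4*sqrt(3)*c/k^2


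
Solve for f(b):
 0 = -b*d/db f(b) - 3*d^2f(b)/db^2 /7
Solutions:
 f(b) = C1 + C2*erf(sqrt(42)*b/6)


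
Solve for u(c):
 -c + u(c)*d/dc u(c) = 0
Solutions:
 u(c) = -sqrt(C1 + c^2)
 u(c) = sqrt(C1 + c^2)


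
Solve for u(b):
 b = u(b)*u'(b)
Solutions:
 u(b) = -sqrt(C1 + b^2)
 u(b) = sqrt(C1 + b^2)


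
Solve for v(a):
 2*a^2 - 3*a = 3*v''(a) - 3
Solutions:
 v(a) = C1 + C2*a + a^4/18 - a^3/6 + a^2/2


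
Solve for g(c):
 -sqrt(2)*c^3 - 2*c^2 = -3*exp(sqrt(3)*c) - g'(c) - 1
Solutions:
 g(c) = C1 + sqrt(2)*c^4/4 + 2*c^3/3 - c - sqrt(3)*exp(sqrt(3)*c)


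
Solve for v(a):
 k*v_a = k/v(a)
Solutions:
 v(a) = -sqrt(C1 + 2*a)
 v(a) = sqrt(C1 + 2*a)


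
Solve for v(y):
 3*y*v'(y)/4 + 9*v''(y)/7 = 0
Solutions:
 v(y) = C1 + C2*erf(sqrt(42)*y/12)


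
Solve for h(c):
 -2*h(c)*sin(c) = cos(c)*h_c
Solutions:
 h(c) = C1*cos(c)^2


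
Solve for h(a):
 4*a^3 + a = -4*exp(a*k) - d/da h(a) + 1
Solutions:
 h(a) = C1 - a^4 - a^2/2 + a - 4*exp(a*k)/k


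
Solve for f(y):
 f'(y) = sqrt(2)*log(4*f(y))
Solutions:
 -sqrt(2)*Integral(1/(log(_y) + 2*log(2)), (_y, f(y)))/2 = C1 - y


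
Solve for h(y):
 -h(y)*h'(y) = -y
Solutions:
 h(y) = -sqrt(C1 + y^2)
 h(y) = sqrt(C1 + y^2)


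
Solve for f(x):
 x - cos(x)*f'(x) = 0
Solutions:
 f(x) = C1 + Integral(x/cos(x), x)


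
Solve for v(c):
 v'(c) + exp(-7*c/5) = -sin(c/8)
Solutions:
 v(c) = C1 + 8*cos(c/8) + 5*exp(-7*c/5)/7


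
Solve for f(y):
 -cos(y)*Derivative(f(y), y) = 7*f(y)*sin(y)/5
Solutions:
 f(y) = C1*cos(y)^(7/5)


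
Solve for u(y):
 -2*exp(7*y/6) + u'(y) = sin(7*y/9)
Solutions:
 u(y) = C1 + 12*exp(7*y/6)/7 - 9*cos(7*y/9)/7


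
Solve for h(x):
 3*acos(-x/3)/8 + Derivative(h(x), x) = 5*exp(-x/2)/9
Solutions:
 h(x) = C1 - 3*x*acos(-x/3)/8 - 3*sqrt(9 - x^2)/8 - 10*exp(-x/2)/9


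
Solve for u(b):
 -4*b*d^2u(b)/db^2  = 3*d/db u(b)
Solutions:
 u(b) = C1 + C2*b^(1/4)


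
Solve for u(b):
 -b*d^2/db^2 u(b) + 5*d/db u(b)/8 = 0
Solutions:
 u(b) = C1 + C2*b^(13/8)


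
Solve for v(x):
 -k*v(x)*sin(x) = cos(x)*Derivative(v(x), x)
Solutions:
 v(x) = C1*exp(k*log(cos(x)))


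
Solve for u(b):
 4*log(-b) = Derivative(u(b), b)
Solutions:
 u(b) = C1 + 4*b*log(-b) - 4*b


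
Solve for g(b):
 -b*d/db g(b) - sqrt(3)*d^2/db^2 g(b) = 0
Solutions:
 g(b) = C1 + C2*erf(sqrt(2)*3^(3/4)*b/6)


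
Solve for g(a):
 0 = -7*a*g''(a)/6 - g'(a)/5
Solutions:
 g(a) = C1 + C2*a^(29/35)


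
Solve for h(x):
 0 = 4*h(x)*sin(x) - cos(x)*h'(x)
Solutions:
 h(x) = C1/cos(x)^4


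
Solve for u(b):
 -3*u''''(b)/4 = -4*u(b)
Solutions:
 u(b) = C1*exp(-2*3^(3/4)*b/3) + C2*exp(2*3^(3/4)*b/3) + C3*sin(2*3^(3/4)*b/3) + C4*cos(2*3^(3/4)*b/3)


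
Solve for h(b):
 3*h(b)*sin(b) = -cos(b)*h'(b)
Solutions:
 h(b) = C1*cos(b)^3


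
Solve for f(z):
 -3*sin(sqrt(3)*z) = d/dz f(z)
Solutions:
 f(z) = C1 + sqrt(3)*cos(sqrt(3)*z)


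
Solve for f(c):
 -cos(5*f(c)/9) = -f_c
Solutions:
 -c - 9*log(sin(5*f(c)/9) - 1)/10 + 9*log(sin(5*f(c)/9) + 1)/10 = C1


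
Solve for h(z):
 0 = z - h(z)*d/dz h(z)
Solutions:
 h(z) = -sqrt(C1 + z^2)
 h(z) = sqrt(C1 + z^2)


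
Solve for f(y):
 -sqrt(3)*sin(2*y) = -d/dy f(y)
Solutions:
 f(y) = C1 - sqrt(3)*cos(2*y)/2


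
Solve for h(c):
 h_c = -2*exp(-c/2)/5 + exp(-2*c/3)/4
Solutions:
 h(c) = C1 + 4*exp(-c/2)/5 - 3*exp(-2*c/3)/8


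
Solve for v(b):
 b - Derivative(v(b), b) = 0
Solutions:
 v(b) = C1 + b^2/2


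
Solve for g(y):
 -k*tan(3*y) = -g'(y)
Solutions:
 g(y) = C1 - k*log(cos(3*y))/3


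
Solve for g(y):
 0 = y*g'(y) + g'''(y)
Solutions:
 g(y) = C1 + Integral(C2*airyai(-y) + C3*airybi(-y), y)


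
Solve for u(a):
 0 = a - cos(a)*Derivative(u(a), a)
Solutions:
 u(a) = C1 + Integral(a/cos(a), a)


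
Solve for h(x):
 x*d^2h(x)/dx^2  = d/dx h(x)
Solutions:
 h(x) = C1 + C2*x^2


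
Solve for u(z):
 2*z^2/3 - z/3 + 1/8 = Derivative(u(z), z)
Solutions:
 u(z) = C1 + 2*z^3/9 - z^2/6 + z/8


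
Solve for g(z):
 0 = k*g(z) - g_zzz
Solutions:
 g(z) = C1*exp(k^(1/3)*z) + C2*exp(k^(1/3)*z*(-1 + sqrt(3)*I)/2) + C3*exp(-k^(1/3)*z*(1 + sqrt(3)*I)/2)


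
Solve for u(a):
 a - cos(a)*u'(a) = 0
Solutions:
 u(a) = C1 + Integral(a/cos(a), a)


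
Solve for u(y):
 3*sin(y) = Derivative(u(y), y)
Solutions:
 u(y) = C1 - 3*cos(y)


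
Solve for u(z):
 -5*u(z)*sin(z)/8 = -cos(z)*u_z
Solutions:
 u(z) = C1/cos(z)^(5/8)


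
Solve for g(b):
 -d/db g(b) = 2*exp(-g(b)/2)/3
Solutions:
 g(b) = 2*log(C1 - b/3)


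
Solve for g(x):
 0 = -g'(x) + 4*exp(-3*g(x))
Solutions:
 g(x) = log(C1 + 12*x)/3
 g(x) = log((-3^(1/3) - 3^(5/6)*I)*(C1 + 4*x)^(1/3)/2)
 g(x) = log((-3^(1/3) + 3^(5/6)*I)*(C1 + 4*x)^(1/3)/2)


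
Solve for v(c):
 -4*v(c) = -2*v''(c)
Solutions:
 v(c) = C1*exp(-sqrt(2)*c) + C2*exp(sqrt(2)*c)


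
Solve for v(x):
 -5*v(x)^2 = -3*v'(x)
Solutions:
 v(x) = -3/(C1 + 5*x)


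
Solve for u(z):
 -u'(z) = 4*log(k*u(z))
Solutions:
 li(k*u(z))/k = C1 - 4*z


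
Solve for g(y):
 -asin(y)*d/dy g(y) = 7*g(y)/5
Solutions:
 g(y) = C1*exp(-7*Integral(1/asin(y), y)/5)


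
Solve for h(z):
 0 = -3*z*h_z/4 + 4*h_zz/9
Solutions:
 h(z) = C1 + C2*erfi(3*sqrt(6)*z/8)


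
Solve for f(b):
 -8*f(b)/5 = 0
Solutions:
 f(b) = 0


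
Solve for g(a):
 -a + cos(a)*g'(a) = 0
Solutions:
 g(a) = C1 + Integral(a/cos(a), a)


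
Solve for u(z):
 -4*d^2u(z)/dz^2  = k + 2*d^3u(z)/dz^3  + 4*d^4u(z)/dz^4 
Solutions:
 u(z) = C1 + C2*z - k*z^2/8 + (C3*sin(sqrt(15)*z/4) + C4*cos(sqrt(15)*z/4))*exp(-z/4)


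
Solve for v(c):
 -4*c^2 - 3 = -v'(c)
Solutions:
 v(c) = C1 + 4*c^3/3 + 3*c


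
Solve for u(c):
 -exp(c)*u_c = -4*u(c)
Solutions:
 u(c) = C1*exp(-4*exp(-c))


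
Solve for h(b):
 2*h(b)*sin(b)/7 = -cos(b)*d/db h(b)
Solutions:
 h(b) = C1*cos(b)^(2/7)


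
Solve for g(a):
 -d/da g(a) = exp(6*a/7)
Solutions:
 g(a) = C1 - 7*exp(6*a/7)/6


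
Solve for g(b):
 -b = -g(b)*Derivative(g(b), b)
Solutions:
 g(b) = -sqrt(C1 + b^2)
 g(b) = sqrt(C1 + b^2)


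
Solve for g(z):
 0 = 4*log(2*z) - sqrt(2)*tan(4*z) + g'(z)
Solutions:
 g(z) = C1 - 4*z*log(z) - 4*z*log(2) + 4*z - sqrt(2)*log(cos(4*z))/4


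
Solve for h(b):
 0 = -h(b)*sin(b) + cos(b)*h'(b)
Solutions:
 h(b) = C1/cos(b)


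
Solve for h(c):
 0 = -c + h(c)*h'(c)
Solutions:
 h(c) = -sqrt(C1 + c^2)
 h(c) = sqrt(C1 + c^2)


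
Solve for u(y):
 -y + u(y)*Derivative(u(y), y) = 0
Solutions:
 u(y) = -sqrt(C1 + y^2)
 u(y) = sqrt(C1 + y^2)


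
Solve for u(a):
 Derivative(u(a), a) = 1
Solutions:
 u(a) = C1 + a


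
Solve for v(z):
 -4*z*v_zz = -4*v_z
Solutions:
 v(z) = C1 + C2*z^2


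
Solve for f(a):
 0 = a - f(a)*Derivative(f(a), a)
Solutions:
 f(a) = -sqrt(C1 + a^2)
 f(a) = sqrt(C1 + a^2)


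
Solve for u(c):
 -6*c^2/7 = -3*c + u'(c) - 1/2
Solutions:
 u(c) = C1 - 2*c^3/7 + 3*c^2/2 + c/2


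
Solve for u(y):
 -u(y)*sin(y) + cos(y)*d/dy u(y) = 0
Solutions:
 u(y) = C1/cos(y)


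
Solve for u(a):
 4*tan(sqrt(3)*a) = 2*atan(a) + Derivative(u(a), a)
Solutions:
 u(a) = C1 - 2*a*atan(a) + log(a^2 + 1) - 4*sqrt(3)*log(cos(sqrt(3)*a))/3


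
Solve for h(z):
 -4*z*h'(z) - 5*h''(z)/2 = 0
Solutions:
 h(z) = C1 + C2*erf(2*sqrt(5)*z/5)


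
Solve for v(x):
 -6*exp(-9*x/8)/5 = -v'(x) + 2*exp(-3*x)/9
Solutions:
 v(x) = C1 - 2*exp(-3*x)/27 - 16*exp(-9*x/8)/15


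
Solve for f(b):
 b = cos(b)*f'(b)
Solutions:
 f(b) = C1 + Integral(b/cos(b), b)


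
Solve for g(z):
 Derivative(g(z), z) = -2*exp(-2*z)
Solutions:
 g(z) = C1 + exp(-2*z)


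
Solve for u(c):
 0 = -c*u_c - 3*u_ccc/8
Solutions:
 u(c) = C1 + Integral(C2*airyai(-2*3^(2/3)*c/3) + C3*airybi(-2*3^(2/3)*c/3), c)


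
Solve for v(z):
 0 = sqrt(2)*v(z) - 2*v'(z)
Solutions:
 v(z) = C1*exp(sqrt(2)*z/2)


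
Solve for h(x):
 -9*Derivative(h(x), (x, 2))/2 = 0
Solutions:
 h(x) = C1 + C2*x


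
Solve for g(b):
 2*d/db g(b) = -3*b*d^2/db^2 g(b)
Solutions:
 g(b) = C1 + C2*b^(1/3)


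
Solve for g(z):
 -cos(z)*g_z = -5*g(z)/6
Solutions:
 g(z) = C1*(sin(z) + 1)^(5/12)/(sin(z) - 1)^(5/12)


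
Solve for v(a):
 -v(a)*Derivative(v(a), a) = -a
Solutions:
 v(a) = -sqrt(C1 + a^2)
 v(a) = sqrt(C1 + a^2)


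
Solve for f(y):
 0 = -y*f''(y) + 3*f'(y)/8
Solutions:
 f(y) = C1 + C2*y^(11/8)


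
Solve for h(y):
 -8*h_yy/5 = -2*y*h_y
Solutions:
 h(y) = C1 + C2*erfi(sqrt(10)*y/4)


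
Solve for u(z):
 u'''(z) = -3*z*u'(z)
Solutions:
 u(z) = C1 + Integral(C2*airyai(-3^(1/3)*z) + C3*airybi(-3^(1/3)*z), z)


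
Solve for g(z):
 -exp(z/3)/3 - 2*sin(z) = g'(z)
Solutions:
 g(z) = C1 - exp(z)^(1/3) + 2*cos(z)


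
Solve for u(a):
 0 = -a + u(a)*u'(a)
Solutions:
 u(a) = -sqrt(C1 + a^2)
 u(a) = sqrt(C1 + a^2)


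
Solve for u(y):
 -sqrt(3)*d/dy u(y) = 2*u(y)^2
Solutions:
 u(y) = 3/(C1 + 2*sqrt(3)*y)


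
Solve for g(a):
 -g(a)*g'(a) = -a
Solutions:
 g(a) = -sqrt(C1 + a^2)
 g(a) = sqrt(C1 + a^2)


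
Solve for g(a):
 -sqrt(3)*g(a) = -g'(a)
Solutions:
 g(a) = C1*exp(sqrt(3)*a)


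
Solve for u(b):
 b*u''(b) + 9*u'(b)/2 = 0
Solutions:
 u(b) = C1 + C2/b^(7/2)


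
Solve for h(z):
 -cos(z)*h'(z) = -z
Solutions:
 h(z) = C1 + Integral(z/cos(z), z)


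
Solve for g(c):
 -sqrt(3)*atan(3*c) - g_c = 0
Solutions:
 g(c) = C1 - sqrt(3)*(c*atan(3*c) - log(9*c^2 + 1)/6)


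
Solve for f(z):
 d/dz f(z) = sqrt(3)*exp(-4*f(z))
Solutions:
 f(z) = log(-I*(C1 + 4*sqrt(3)*z)^(1/4))
 f(z) = log(I*(C1 + 4*sqrt(3)*z)^(1/4))
 f(z) = log(-(C1 + 4*sqrt(3)*z)^(1/4))
 f(z) = log(C1 + 4*sqrt(3)*z)/4


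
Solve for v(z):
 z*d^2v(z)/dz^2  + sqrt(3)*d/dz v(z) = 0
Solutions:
 v(z) = C1 + C2*z^(1 - sqrt(3))


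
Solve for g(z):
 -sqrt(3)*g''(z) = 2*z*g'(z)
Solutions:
 g(z) = C1 + C2*erf(3^(3/4)*z/3)


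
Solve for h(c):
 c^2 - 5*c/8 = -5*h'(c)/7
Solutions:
 h(c) = C1 - 7*c^3/15 + 7*c^2/16


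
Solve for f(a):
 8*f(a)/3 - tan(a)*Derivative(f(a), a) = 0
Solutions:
 f(a) = C1*sin(a)^(8/3)


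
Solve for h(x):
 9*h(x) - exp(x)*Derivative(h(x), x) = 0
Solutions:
 h(x) = C1*exp(-9*exp(-x))


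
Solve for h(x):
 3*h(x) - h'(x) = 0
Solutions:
 h(x) = C1*exp(3*x)


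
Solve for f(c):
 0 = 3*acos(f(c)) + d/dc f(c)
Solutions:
 Integral(1/acos(_y), (_y, f(c))) = C1 - 3*c


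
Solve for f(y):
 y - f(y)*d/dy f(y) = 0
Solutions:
 f(y) = -sqrt(C1 + y^2)
 f(y) = sqrt(C1 + y^2)


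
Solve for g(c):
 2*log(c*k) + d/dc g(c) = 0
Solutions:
 g(c) = C1 - 2*c*log(c*k) + 2*c


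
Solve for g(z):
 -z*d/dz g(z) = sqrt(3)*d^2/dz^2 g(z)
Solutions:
 g(z) = C1 + C2*erf(sqrt(2)*3^(3/4)*z/6)


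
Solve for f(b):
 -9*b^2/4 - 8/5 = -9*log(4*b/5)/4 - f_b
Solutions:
 f(b) = C1 + 3*b^3/4 - 9*b*log(b)/4 - 9*b*log(2)/2 + 9*b*log(5)/4 + 77*b/20


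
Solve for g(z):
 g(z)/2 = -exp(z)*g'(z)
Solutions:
 g(z) = C1*exp(exp(-z)/2)


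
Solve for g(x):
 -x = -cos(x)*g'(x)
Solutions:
 g(x) = C1 + Integral(x/cos(x), x)


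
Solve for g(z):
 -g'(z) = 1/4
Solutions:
 g(z) = C1 - z/4


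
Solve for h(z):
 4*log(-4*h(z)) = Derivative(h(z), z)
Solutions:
 -Integral(1/(log(-_y) + 2*log(2)), (_y, h(z)))/4 = C1 - z


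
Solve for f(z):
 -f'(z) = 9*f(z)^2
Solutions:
 f(z) = 1/(C1 + 9*z)


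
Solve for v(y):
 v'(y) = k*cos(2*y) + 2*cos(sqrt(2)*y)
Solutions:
 v(y) = C1 + k*sin(2*y)/2 + sqrt(2)*sin(sqrt(2)*y)


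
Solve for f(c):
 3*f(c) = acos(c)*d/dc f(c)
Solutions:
 f(c) = C1*exp(3*Integral(1/acos(c), c))


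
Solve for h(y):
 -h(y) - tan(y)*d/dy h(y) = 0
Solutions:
 h(y) = C1/sin(y)


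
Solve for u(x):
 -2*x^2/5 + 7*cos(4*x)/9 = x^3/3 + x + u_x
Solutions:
 u(x) = C1 - x^4/12 - 2*x^3/15 - x^2/2 + 7*sin(4*x)/36


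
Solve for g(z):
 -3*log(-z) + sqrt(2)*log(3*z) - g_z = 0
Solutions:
 g(z) = C1 - z*(3 - sqrt(2))*log(z) + z*(-sqrt(2) + sqrt(2)*log(3) + 3 - 3*I*pi)


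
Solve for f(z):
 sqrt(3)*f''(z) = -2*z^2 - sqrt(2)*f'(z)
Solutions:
 f(z) = C1 + C2*exp(-sqrt(6)*z/3) - sqrt(2)*z^3/3 + sqrt(3)*z^2 - 3*sqrt(2)*z


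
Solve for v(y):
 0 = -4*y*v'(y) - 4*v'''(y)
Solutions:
 v(y) = C1 + Integral(C2*airyai(-y) + C3*airybi(-y), y)


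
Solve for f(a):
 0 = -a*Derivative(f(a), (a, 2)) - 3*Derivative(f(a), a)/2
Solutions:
 f(a) = C1 + C2/sqrt(a)


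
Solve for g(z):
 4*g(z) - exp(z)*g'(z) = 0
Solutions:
 g(z) = C1*exp(-4*exp(-z))


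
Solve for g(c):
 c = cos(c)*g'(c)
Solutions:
 g(c) = C1 + Integral(c/cos(c), c)


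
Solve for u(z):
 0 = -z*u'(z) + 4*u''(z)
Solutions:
 u(z) = C1 + C2*erfi(sqrt(2)*z/4)


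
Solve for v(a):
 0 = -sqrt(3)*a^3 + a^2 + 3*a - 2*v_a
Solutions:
 v(a) = C1 - sqrt(3)*a^4/8 + a^3/6 + 3*a^2/4


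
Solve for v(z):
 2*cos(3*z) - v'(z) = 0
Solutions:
 v(z) = C1 + 2*sin(3*z)/3


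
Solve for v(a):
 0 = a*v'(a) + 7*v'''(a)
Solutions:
 v(a) = C1 + Integral(C2*airyai(-7^(2/3)*a/7) + C3*airybi(-7^(2/3)*a/7), a)


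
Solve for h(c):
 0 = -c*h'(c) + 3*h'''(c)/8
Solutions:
 h(c) = C1 + Integral(C2*airyai(2*3^(2/3)*c/3) + C3*airybi(2*3^(2/3)*c/3), c)


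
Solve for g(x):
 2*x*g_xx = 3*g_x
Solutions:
 g(x) = C1 + C2*x^(5/2)


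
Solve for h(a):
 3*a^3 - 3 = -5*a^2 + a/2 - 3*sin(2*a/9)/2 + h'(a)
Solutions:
 h(a) = C1 + 3*a^4/4 + 5*a^3/3 - a^2/4 - 3*a - 27*cos(2*a/9)/4


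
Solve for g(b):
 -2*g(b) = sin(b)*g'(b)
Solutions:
 g(b) = C1*(cos(b) + 1)/(cos(b) - 1)


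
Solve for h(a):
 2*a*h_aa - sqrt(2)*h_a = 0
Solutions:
 h(a) = C1 + C2*a^(sqrt(2)/2 + 1)


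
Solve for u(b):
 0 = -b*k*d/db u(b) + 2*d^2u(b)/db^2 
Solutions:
 u(b) = Piecewise((-sqrt(pi)*C1*erf(b*sqrt(-k)/2)/sqrt(-k) - C2, (k > 0) | (k < 0)), (-C1*b - C2, True))


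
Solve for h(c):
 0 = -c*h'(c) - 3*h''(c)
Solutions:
 h(c) = C1 + C2*erf(sqrt(6)*c/6)


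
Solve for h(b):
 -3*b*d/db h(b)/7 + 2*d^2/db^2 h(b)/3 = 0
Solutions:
 h(b) = C1 + C2*erfi(3*sqrt(7)*b/14)


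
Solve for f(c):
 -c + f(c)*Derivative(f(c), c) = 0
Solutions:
 f(c) = -sqrt(C1 + c^2)
 f(c) = sqrt(C1 + c^2)


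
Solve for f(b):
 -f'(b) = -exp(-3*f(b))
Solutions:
 f(b) = log(C1 + 3*b)/3
 f(b) = log((-3^(1/3) - 3^(5/6)*I)*(C1 + b)^(1/3)/2)
 f(b) = log((-3^(1/3) + 3^(5/6)*I)*(C1 + b)^(1/3)/2)


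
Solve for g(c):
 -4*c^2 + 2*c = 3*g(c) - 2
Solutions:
 g(c) = -4*c^2/3 + 2*c/3 + 2/3


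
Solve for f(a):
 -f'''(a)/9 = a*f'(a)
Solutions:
 f(a) = C1 + Integral(C2*airyai(-3^(2/3)*a) + C3*airybi(-3^(2/3)*a), a)


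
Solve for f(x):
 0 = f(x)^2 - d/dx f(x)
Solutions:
 f(x) = -1/(C1 + x)


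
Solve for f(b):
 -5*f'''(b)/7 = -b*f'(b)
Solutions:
 f(b) = C1 + Integral(C2*airyai(5^(2/3)*7^(1/3)*b/5) + C3*airybi(5^(2/3)*7^(1/3)*b/5), b)


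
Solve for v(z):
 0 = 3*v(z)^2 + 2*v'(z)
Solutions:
 v(z) = 2/(C1 + 3*z)


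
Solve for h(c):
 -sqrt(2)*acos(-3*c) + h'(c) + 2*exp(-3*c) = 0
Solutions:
 h(c) = C1 + sqrt(2)*c*acos(-3*c) + sqrt(2)*sqrt(1 - 9*c^2)/3 + 2*exp(-3*c)/3


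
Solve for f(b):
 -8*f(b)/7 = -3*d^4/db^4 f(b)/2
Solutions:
 f(b) = C1*exp(-2*21^(3/4)*b/21) + C2*exp(2*21^(3/4)*b/21) + C3*sin(2*21^(3/4)*b/21) + C4*cos(2*21^(3/4)*b/21)


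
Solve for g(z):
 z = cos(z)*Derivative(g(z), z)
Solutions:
 g(z) = C1 + Integral(z/cos(z), z)


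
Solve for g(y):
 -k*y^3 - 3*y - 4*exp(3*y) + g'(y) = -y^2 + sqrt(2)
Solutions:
 g(y) = C1 + k*y^4/4 - y^3/3 + 3*y^2/2 + sqrt(2)*y + 4*exp(3*y)/3


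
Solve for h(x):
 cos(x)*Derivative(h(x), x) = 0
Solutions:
 h(x) = C1


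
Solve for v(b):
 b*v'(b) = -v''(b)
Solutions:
 v(b) = C1 + C2*erf(sqrt(2)*b/2)


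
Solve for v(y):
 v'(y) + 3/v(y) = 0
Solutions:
 v(y) = -sqrt(C1 - 6*y)
 v(y) = sqrt(C1 - 6*y)


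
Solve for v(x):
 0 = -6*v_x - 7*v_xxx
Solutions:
 v(x) = C1 + C2*sin(sqrt(42)*x/7) + C3*cos(sqrt(42)*x/7)


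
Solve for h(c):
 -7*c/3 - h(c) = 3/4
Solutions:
 h(c) = -7*c/3 - 3/4


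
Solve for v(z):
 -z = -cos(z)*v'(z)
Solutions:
 v(z) = C1 + Integral(z/cos(z), z)


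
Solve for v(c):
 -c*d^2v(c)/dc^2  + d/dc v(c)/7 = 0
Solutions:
 v(c) = C1 + C2*c^(8/7)


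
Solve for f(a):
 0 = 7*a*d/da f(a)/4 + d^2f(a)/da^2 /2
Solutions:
 f(a) = C1 + C2*erf(sqrt(7)*a/2)


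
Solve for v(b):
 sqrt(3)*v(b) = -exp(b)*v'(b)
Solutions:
 v(b) = C1*exp(sqrt(3)*exp(-b))


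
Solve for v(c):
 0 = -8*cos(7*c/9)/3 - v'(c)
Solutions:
 v(c) = C1 - 24*sin(7*c/9)/7


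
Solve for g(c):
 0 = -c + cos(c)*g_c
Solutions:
 g(c) = C1 + Integral(c/cos(c), c)


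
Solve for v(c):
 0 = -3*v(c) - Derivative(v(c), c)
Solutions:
 v(c) = C1*exp(-3*c)


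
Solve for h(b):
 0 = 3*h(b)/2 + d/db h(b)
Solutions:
 h(b) = C1*exp(-3*b/2)


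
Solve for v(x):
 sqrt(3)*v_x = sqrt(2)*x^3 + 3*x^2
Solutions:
 v(x) = C1 + sqrt(6)*x^4/12 + sqrt(3)*x^3/3


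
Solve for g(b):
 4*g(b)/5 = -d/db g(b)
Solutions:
 g(b) = C1*exp(-4*b/5)


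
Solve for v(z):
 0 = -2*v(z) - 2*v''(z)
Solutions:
 v(z) = C1*sin(z) + C2*cos(z)


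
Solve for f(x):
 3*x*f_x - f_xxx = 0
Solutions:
 f(x) = C1 + Integral(C2*airyai(3^(1/3)*x) + C3*airybi(3^(1/3)*x), x)


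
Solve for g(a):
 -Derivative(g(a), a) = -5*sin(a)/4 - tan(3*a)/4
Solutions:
 g(a) = C1 - log(cos(3*a))/12 - 5*cos(a)/4


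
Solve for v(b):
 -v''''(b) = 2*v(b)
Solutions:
 v(b) = (C1*sin(2^(3/4)*b/2) + C2*cos(2^(3/4)*b/2))*exp(-2^(3/4)*b/2) + (C3*sin(2^(3/4)*b/2) + C4*cos(2^(3/4)*b/2))*exp(2^(3/4)*b/2)


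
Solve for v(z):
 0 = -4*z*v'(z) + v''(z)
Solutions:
 v(z) = C1 + C2*erfi(sqrt(2)*z)


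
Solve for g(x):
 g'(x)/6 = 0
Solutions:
 g(x) = C1


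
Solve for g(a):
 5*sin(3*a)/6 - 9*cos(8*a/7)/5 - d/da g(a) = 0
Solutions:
 g(a) = C1 - 63*sin(8*a/7)/40 - 5*cos(3*a)/18


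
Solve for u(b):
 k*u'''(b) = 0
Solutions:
 u(b) = C1 + C2*b + C3*b^2


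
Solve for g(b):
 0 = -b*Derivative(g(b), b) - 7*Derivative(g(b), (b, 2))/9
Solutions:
 g(b) = C1 + C2*erf(3*sqrt(14)*b/14)


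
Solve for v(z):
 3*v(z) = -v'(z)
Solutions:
 v(z) = C1*exp(-3*z)


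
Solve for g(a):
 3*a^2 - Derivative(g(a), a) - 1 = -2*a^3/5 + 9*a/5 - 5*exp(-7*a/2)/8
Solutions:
 g(a) = C1 + a^4/10 + a^3 - 9*a^2/10 - a - 5*exp(-7*a/2)/28


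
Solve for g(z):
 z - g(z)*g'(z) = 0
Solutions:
 g(z) = -sqrt(C1 + z^2)
 g(z) = sqrt(C1 + z^2)


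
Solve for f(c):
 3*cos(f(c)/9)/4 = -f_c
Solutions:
 3*c/4 - 9*log(sin(f(c)/9) - 1)/2 + 9*log(sin(f(c)/9) + 1)/2 = C1


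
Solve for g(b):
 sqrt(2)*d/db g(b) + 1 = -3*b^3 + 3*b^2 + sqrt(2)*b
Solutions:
 g(b) = C1 - 3*sqrt(2)*b^4/8 + sqrt(2)*b^3/2 + b^2/2 - sqrt(2)*b/2


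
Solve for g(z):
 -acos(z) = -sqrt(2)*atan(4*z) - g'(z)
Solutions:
 g(z) = C1 + z*acos(z) - sqrt(1 - z^2) - sqrt(2)*(z*atan(4*z) - log(16*z^2 + 1)/8)


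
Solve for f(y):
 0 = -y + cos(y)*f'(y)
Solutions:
 f(y) = C1 + Integral(y/cos(y), y)


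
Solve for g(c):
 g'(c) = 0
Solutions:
 g(c) = C1


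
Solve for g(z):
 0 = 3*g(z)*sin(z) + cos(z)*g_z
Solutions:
 g(z) = C1*cos(z)^3


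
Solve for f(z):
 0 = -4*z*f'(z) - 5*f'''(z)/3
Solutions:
 f(z) = C1 + Integral(C2*airyai(-12^(1/3)*5^(2/3)*z/5) + C3*airybi(-12^(1/3)*5^(2/3)*z/5), z)


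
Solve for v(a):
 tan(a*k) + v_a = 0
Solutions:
 v(a) = C1 - Piecewise((-log(cos(a*k))/k, Ne(k, 0)), (0, True))


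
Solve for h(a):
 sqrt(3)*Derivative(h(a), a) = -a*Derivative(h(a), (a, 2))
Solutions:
 h(a) = C1 + C2*a^(1 - sqrt(3))


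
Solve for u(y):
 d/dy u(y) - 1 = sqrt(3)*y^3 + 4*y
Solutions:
 u(y) = C1 + sqrt(3)*y^4/4 + 2*y^2 + y


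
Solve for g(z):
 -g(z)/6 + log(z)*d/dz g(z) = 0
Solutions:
 g(z) = C1*exp(li(z)/6)


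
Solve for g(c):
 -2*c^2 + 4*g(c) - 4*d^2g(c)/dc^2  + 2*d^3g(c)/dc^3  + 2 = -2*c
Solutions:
 g(c) = C1*exp(c*(4/(3*sqrt(33) + 19)^(1/3) + (3*sqrt(33) + 19)^(1/3) + 4)/6)*sin(sqrt(3)*c*(-(3*sqrt(33) + 19)^(1/3) + 4/(3*sqrt(33) + 19)^(1/3))/6) + C2*exp(c*(4/(3*sqrt(33) + 19)^(1/3) + (3*sqrt(33) + 19)^(1/3) + 4)/6)*cos(sqrt(3)*c*(-(3*sqrt(33) + 19)^(1/3) + 4/(3*sqrt(33) + 19)^(1/3))/6) + C3*exp(c*(-(3*sqrt(33) + 19)^(1/3) - 4/(3*sqrt(33) + 19)^(1/3) + 2)/3) + c^2/2 - c/2 + 1/2


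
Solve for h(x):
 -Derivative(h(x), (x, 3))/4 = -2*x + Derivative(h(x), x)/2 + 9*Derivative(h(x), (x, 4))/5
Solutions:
 h(x) = C1 + C2*exp(x*(-10 + 5*5^(2/3)/(108*sqrt(105126) + 35017)^(1/3) + 5^(1/3)*(108*sqrt(105126) + 35017)^(1/3))/216)*sin(sqrt(3)*5^(1/3)*x*(-(108*sqrt(105126) + 35017)^(1/3) + 5*5^(1/3)/(108*sqrt(105126) + 35017)^(1/3))/216) + C3*exp(x*(-10 + 5*5^(2/3)/(108*sqrt(105126) + 35017)^(1/3) + 5^(1/3)*(108*sqrt(105126) + 35017)^(1/3))/216)*cos(sqrt(3)*5^(1/3)*x*(-(108*sqrt(105126) + 35017)^(1/3) + 5*5^(1/3)/(108*sqrt(105126) + 35017)^(1/3))/216) + C4*exp(-x*(5*5^(2/3)/(108*sqrt(105126) + 35017)^(1/3) + 5 + 5^(1/3)*(108*sqrt(105126) + 35017)^(1/3))/108) + 2*x^2


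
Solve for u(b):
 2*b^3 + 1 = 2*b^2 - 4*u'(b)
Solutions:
 u(b) = C1 - b^4/8 + b^3/6 - b/4


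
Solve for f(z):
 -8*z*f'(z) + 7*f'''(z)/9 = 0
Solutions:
 f(z) = C1 + Integral(C2*airyai(2*21^(2/3)*z/7) + C3*airybi(2*21^(2/3)*z/7), z)


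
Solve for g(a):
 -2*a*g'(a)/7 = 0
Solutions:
 g(a) = C1


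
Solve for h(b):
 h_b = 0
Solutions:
 h(b) = C1


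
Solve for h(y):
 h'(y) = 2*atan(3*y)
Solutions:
 h(y) = C1 + 2*y*atan(3*y) - log(9*y^2 + 1)/3


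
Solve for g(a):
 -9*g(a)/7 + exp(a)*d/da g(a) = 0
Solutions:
 g(a) = C1*exp(-9*exp(-a)/7)


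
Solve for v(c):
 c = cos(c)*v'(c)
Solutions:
 v(c) = C1 + Integral(c/cos(c), c)


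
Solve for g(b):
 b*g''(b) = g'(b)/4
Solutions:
 g(b) = C1 + C2*b^(5/4)


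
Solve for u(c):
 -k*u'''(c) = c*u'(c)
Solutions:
 u(c) = C1 + Integral(C2*airyai(c*(-1/k)^(1/3)) + C3*airybi(c*(-1/k)^(1/3)), c)


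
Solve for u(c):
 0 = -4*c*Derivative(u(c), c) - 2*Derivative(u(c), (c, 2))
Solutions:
 u(c) = C1 + C2*erf(c)


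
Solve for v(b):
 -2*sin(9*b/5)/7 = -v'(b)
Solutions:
 v(b) = C1 - 10*cos(9*b/5)/63


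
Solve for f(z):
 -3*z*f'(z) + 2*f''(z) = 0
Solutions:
 f(z) = C1 + C2*erfi(sqrt(3)*z/2)


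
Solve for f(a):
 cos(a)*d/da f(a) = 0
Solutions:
 f(a) = C1


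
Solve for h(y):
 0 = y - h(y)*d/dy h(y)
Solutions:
 h(y) = -sqrt(C1 + y^2)
 h(y) = sqrt(C1 + y^2)


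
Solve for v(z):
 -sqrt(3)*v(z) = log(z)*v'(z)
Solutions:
 v(z) = C1*exp(-sqrt(3)*li(z))


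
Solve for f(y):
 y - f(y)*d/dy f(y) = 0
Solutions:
 f(y) = -sqrt(C1 + y^2)
 f(y) = sqrt(C1 + y^2)


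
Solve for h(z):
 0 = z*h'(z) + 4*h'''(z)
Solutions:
 h(z) = C1 + Integral(C2*airyai(-2^(1/3)*z/2) + C3*airybi(-2^(1/3)*z/2), z)


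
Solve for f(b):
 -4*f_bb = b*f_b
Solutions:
 f(b) = C1 + C2*erf(sqrt(2)*b/4)


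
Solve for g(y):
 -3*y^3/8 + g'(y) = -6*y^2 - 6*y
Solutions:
 g(y) = C1 + 3*y^4/32 - 2*y^3 - 3*y^2


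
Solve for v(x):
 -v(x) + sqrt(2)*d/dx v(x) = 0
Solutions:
 v(x) = C1*exp(sqrt(2)*x/2)


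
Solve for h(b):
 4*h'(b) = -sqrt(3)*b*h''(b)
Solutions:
 h(b) = C1 + C2*b^(1 - 4*sqrt(3)/3)


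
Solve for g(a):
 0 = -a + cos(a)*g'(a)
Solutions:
 g(a) = C1 + Integral(a/cos(a), a)


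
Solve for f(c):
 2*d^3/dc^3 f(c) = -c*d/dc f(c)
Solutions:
 f(c) = C1 + Integral(C2*airyai(-2^(2/3)*c/2) + C3*airybi(-2^(2/3)*c/2), c)


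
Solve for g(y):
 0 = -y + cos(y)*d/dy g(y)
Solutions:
 g(y) = C1 + Integral(y/cos(y), y)


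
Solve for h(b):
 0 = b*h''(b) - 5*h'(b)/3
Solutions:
 h(b) = C1 + C2*b^(8/3)


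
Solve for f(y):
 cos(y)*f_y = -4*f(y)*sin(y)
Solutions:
 f(y) = C1*cos(y)^4


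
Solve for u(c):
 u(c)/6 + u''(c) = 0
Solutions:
 u(c) = C1*sin(sqrt(6)*c/6) + C2*cos(sqrt(6)*c/6)


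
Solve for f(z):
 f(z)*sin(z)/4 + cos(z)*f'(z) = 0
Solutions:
 f(z) = C1*cos(z)^(1/4)


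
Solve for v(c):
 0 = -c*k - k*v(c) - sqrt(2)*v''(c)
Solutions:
 v(c) = C1*exp(-2^(3/4)*c*sqrt(-k)/2) + C2*exp(2^(3/4)*c*sqrt(-k)/2) - c


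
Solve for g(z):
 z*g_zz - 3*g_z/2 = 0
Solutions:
 g(z) = C1 + C2*z^(5/2)


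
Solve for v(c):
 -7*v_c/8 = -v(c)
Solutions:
 v(c) = C1*exp(8*c/7)


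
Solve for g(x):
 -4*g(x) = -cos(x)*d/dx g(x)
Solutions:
 g(x) = C1*(sin(x)^2 + 2*sin(x) + 1)/(sin(x)^2 - 2*sin(x) + 1)


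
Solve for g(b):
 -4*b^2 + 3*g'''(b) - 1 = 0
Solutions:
 g(b) = C1 + C2*b + C3*b^2 + b^5/45 + b^3/18


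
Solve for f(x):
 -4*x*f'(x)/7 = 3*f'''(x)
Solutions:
 f(x) = C1 + Integral(C2*airyai(-42^(2/3)*x/21) + C3*airybi(-42^(2/3)*x/21), x)


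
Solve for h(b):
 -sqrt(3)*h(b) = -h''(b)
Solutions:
 h(b) = C1*exp(-3^(1/4)*b) + C2*exp(3^(1/4)*b)


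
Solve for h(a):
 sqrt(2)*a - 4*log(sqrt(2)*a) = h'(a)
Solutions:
 h(a) = C1 + sqrt(2)*a^2/2 - 4*a*log(a) - a*log(4) + 4*a


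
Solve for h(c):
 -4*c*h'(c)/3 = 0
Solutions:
 h(c) = C1


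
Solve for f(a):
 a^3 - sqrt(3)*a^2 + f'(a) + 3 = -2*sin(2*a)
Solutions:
 f(a) = C1 - a^4/4 + sqrt(3)*a^3/3 - 3*a + cos(2*a)


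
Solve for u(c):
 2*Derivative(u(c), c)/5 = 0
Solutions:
 u(c) = C1


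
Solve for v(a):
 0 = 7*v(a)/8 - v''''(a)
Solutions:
 v(a) = C1*exp(-14^(1/4)*a/2) + C2*exp(14^(1/4)*a/2) + C3*sin(14^(1/4)*a/2) + C4*cos(14^(1/4)*a/2)


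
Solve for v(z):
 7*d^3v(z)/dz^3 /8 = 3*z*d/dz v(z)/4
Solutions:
 v(z) = C1 + Integral(C2*airyai(6^(1/3)*7^(2/3)*z/7) + C3*airybi(6^(1/3)*7^(2/3)*z/7), z)


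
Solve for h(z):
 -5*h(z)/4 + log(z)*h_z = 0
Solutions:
 h(z) = C1*exp(5*li(z)/4)


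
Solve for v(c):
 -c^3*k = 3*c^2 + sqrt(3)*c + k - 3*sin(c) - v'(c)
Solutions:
 v(c) = C1 + c^4*k/4 + c^3 + sqrt(3)*c^2/2 + c*k + 3*cos(c)


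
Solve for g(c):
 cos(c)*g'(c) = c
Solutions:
 g(c) = C1 + Integral(c/cos(c), c)


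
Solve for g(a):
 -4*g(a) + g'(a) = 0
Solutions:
 g(a) = C1*exp(4*a)


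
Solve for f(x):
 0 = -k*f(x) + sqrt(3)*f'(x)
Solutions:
 f(x) = C1*exp(sqrt(3)*k*x/3)


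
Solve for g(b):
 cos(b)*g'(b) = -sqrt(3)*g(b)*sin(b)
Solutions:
 g(b) = C1*cos(b)^(sqrt(3))


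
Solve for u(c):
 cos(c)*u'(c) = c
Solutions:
 u(c) = C1 + Integral(c/cos(c), c)


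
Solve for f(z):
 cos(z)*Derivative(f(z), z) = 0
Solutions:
 f(z) = C1


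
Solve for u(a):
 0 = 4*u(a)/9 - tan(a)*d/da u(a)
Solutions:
 u(a) = C1*sin(a)^(4/9)


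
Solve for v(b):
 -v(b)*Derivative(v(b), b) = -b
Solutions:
 v(b) = -sqrt(C1 + b^2)
 v(b) = sqrt(C1 + b^2)


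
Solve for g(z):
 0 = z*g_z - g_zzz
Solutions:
 g(z) = C1 + Integral(C2*airyai(z) + C3*airybi(z), z)
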